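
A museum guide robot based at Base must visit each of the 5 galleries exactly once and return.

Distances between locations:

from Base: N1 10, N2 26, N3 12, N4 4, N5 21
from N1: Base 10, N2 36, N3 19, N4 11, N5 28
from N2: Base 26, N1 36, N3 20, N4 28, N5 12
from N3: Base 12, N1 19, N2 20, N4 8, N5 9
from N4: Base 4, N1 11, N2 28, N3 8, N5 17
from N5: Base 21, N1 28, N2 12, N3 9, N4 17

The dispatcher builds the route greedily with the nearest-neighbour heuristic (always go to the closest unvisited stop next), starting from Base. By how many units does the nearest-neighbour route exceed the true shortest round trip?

From Base: N4=4, N1=10, N3=12, N5=21, N2=26 → choose N4 (4).
From N4: N3=8, N1=11, N5=17, N2=28 → choose N3 (8).
From N3: N5=9, N1=19, N2=20 → choose N5 (9).
From N5: N2=12, N1=28 → choose N2 (12).
From N2: N1=36 → choose N1 (36).
NN route Base → N4 → N3 → N5 → N2 → N1 → Base costs 79.
Optimal: Base → N1 → N4 → N3 → N5 → N2 → Base costs 76 (by enumerating all 60 distinct tours).
Excess = 79 − 76 = 3.

The nearest-neighbour route is 3 longer than optimal.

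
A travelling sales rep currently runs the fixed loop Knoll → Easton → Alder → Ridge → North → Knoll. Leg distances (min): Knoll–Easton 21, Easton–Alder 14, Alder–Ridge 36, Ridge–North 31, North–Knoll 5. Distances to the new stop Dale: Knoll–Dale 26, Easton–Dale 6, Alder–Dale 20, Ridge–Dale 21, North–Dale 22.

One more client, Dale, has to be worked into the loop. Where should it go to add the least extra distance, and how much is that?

+5 min — insert Dale between Alder and Ridge.

Insertion cost between consecutive stops i–j is d(i,Dale) + d(Dale,j) − d(i,j):
  between Knoll and Easton: 26 + 6 − 21 = 11
  between Easton and Alder: 6 + 20 − 14 = 12
  between Alder and Ridge: 20 + 21 − 36 = 5
  between Ridge and North: 21 + 22 − 31 = 12
  between North and Knoll: 22 + 26 − 5 = 43
Cheapest insertion is between Alder and Ridge, adding 5.
New total = 107 + 5 = 112.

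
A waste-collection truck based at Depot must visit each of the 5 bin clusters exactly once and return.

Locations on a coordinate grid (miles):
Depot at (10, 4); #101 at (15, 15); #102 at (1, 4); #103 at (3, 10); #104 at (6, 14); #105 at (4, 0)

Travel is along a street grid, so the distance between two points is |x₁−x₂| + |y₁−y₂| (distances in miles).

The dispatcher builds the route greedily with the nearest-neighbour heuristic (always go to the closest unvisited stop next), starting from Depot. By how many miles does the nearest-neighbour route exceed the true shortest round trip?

Depot: #102=9, #105=10, #103=13, #104=14, #101=16 ⇒ #102
#102: #105=7, #103=8, #104=15, #101=25 ⇒ #105
#105: #103=11, #104=16, #101=26 ⇒ #103
#103: #104=7, #101=17 ⇒ #104
#104: #101=10 ⇒ #101
NN route Depot → #102 → #105 → #103 → #104 → #101 → Depot costs 60.
Optimal: Depot → #101 → #104 → #103 → #102 → #105 → Depot costs 58 (by enumerating all 60 distinct tours).
Excess = 60 − 58 = 2.

The nearest-neighbour route is 2 miles longer than optimal.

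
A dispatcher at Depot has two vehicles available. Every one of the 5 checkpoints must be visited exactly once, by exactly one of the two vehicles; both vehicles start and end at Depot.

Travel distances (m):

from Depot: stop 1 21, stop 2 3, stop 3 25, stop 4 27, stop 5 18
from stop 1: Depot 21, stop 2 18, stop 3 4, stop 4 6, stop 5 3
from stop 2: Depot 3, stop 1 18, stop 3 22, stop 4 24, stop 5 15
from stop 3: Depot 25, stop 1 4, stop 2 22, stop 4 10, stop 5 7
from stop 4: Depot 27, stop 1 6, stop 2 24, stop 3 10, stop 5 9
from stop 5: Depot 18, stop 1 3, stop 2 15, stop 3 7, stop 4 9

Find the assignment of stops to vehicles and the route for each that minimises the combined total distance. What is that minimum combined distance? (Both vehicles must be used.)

Try each way of splitting the stops between the two vehicles (each non-empty) and, for each split, find the best tour for each vehicle:
  {stop 1} + {stop 2, stop 3, stop 4, stop 5}: 42 + 62 = 104
  {stop 2} + {stop 1, stop 3, stop 4, stop 5}: 6 + 62 = 68
  {stop 1, stop 2} + {stop 3, stop 4, stop 5}: 42 + 62 = 104
  {stop 3} + {stop 1, stop 2, stop 4, stop 5}: 50 + 54 = 104
  {stop 1, stop 3} + {stop 2, stop 4, stop 5}: 50 + 54 = 104
  {stop 2, stop 3} + {stop 1, stop 4, stop 5}: 50 + 54 = 104
  … (15 splits in total)
Best: vehicle 1 Depot → stop 2 → Depot = 6; vehicle 2 Depot → stop 1 → stop 3 → stop 4 → stop 5 → Depot = 62; combined 68.

Minimum combined distance: 68 m.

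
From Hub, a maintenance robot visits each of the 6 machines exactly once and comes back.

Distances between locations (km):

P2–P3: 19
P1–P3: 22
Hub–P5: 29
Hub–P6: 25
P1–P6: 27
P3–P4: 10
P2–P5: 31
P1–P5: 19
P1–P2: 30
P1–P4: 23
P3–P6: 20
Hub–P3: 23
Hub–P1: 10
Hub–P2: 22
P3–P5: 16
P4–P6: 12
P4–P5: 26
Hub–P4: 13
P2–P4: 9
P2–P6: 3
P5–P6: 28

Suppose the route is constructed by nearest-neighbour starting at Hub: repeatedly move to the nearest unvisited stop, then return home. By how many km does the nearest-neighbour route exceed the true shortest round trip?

From Hub: P1=10, P4=13, P2=22, P3=23, P6=25, P5=29 → choose P1 (10).
From P1: P5=19, P3=22, P4=23, P6=27, P2=30 → choose P5 (19).
From P5: P3=16, P4=26, P6=28, P2=31 → choose P3 (16).
From P3: P4=10, P2=19, P6=20 → choose P4 (10).
From P4: P2=9, P6=12 → choose P2 (9).
From P2: P6=3 → choose P6 (3).
NN route Hub → P1 → P5 → P3 → P4 → P2 → P6 → Hub costs 92.
Optimal: Hub → P1 → P5 → P3 → P6 → P2 → P4 → Hub costs 90 (by enumerating all 360 distinct tours).
Excess = 92 − 90 = 2.

2 km longer than the optimal tour.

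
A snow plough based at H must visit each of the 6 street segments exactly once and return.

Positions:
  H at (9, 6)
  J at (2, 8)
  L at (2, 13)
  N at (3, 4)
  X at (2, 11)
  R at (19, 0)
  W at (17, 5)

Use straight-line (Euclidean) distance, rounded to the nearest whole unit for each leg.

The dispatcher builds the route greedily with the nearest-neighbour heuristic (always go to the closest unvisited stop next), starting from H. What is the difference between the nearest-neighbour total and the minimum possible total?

From H: N=6, J=7, W=8, X=9, L=10, R=12 → choose N (6).
From N: J=4, X=7, L=9, W=14, R=16 → choose J (4).
From J: X=3, L=5, W=15, R=19 → choose X (3).
From X: L=2, W=16, R=20 → choose L (2).
From L: W=17, R=21 → choose W (17).
From W: R=5 → choose R (5).
NN route H → N → J → X → L → W → R → H costs 49.
Optimal: H → L → X → J → N → R → W → H costs 48 (by enumerating all 360 distinct tours).
Excess = 49 − 48 = 1.

The nearest-neighbour route is 1 longer than optimal.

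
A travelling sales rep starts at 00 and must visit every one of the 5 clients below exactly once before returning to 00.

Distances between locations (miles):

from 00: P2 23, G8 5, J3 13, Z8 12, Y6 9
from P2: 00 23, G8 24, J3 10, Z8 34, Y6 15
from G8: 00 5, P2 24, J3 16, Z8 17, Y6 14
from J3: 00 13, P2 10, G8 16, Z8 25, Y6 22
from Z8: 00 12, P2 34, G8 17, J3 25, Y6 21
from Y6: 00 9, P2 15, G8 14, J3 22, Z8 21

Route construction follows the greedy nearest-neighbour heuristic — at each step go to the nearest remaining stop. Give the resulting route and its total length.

81 miles along 00 → G8 → Y6 → P2 → J3 → Z8 → 00.

From 00: distances to unvisited — G8=5, Y6=9, Z8=12, J3=13, P2=23. Nearest is G8 (5).
From G8: distances to unvisited — Y6=14, J3=16, Z8=17, P2=24. Nearest is Y6 (14).
From Y6: distances to unvisited — P2=15, Z8=21, J3=22. Nearest is P2 (15).
From P2: distances to unvisited — J3=10, Z8=34. Nearest is J3 (10).
From J3: distances to unvisited — Z8=25. Nearest is Z8 (25).
Return Z8→00: 12.
Total = 5 + 14 + 15 + 10 + 25 + 12 = 81.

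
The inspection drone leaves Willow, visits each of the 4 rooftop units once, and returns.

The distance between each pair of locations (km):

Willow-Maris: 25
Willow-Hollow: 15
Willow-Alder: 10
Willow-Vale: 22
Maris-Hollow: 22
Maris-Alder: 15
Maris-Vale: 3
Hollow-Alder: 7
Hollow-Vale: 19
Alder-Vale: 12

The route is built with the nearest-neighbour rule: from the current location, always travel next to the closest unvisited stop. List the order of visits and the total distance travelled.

At Willow the remaining stops are Alder 10, Hollow 15, Vale 22, Maris 25; go to Alder.
At Alder the remaining stops are Hollow 7, Vale 12, Maris 15; go to Hollow.
At Hollow the remaining stops are Vale 19, Maris 22; go to Vale.
At Vale the remaining stops are Maris 3; go to Maris.
Return Maris→Willow: 25.
Total = 10 + 7 + 19 + 3 + 25 = 64.

Total distance 64 km via the nearest-neighbour route Willow → Alder → Hollow → Vale → Maris → Willow.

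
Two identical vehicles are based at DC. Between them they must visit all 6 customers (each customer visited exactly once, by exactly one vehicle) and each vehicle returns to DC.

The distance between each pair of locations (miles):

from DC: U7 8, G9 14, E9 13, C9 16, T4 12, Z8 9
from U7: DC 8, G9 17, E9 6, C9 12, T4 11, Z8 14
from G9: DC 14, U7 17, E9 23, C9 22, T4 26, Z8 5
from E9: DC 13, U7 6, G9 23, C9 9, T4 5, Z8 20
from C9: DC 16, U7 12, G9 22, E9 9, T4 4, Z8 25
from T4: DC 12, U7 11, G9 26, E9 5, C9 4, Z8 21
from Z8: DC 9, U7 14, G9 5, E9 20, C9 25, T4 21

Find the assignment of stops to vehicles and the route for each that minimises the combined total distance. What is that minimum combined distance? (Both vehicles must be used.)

Minimum combined distance: 67 miles.

Check every non-empty split of the stops between the two vehicles; for each half take its own optimal tour:
  {U7} + {G9, E9, C9, T4, Z8}: 16 + 58 = 74
  {G9} + {U7, E9, C9, T4, Z8}: 28 + 54 = 82
  {U7, G9} + {E9, C9, T4, Z8}: 39 + 54 = 93
  {E9} + {U7, G9, C9, T4, Z8}: 26 + 59 = 85
  {U7, E9} + {G9, C9, T4, Z8}: 27 + 52 = 79
  {G9, E9} + {U7, C9, T4, Z8}: 50 + 51 = 101
  … (31 splits in total)
  {U7, E9, C9, T4} + {G9, Z8}: 39 + 28 = 67  ← best
Best: vehicle 1 DC → U7 → E9 → C9 → T4 → DC = 39; vehicle 2 DC → G9 → Z8 → DC = 28; combined 67.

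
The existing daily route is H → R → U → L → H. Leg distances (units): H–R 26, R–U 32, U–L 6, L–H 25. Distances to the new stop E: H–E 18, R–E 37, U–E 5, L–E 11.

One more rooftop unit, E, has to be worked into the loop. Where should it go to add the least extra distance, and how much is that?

Insertion cost between consecutive stops i–j is d(i,E) + d(E,j) − d(i,j):
  between H and R: 18 + 37 − 26 = 29
  between R and U: 37 + 5 − 32 = 10
  between U and L: 5 + 11 − 6 = 10
  between L and H: 11 + 18 − 25 = 4
Cheapest insertion is between L and H, adding 4.
New total = 89 + 4 = 93.

Minimum extra distance: 4, inserting E between L and H.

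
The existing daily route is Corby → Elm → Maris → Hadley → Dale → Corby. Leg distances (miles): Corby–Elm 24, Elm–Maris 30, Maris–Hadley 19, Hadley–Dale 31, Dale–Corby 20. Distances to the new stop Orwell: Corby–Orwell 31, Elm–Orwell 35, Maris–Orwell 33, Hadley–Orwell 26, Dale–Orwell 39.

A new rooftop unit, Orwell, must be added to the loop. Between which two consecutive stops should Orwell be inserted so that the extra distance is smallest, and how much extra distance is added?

Insertion cost between consecutive stops i–j is d(i,Orwell) + d(Orwell,j) − d(i,j):
  between Corby and Elm: 31 + 35 − 24 = 42
  between Elm and Maris: 35 + 33 − 30 = 38
  between Maris and Hadley: 33 + 26 − 19 = 40
  between Hadley and Dale: 26 + 39 − 31 = 34
  between Dale and Corby: 39 + 31 − 20 = 50
Cheapest insertion is between Hadley and Dale, adding 34.
New total = 124 + 34 = 158.

Adding 34 miles by placing Orwell on the Hadley–Dale leg.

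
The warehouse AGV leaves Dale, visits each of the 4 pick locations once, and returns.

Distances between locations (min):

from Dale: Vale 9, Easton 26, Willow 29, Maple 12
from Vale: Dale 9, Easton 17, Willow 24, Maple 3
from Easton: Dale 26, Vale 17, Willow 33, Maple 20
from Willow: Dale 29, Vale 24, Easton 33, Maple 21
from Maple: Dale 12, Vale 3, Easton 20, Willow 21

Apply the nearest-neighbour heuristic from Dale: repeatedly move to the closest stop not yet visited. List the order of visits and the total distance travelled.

Nearest-neighbour total = 94 min; route Dale → Vale → Maple → Easton → Willow → Dale.

Dale → [Vale:9 / Maple:12 / Easton:26 / Willow:29] → Vale (9)
Vale → [Maple:3 / Easton:17 / Willow:24] → Maple (3)
Maple → [Easton:20 / Willow:21] → Easton (20)
Easton → [Willow:33] → Willow (33)
Return Willow→Dale: 29.
Total = 9 + 3 + 20 + 33 + 29 = 94.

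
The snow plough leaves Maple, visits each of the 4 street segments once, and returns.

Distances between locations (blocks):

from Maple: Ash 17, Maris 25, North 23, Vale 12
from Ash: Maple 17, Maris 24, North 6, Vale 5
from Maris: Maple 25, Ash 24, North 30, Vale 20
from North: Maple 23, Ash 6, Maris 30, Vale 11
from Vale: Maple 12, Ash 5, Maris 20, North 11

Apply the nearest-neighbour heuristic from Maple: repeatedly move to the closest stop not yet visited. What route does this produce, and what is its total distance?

Nearest-neighbour total = 78 blocks; route Maple → Vale → Ash → North → Maris → Maple.

At Maple the remaining stops are Vale 12, Ash 17, North 23, Maris 25; go to Vale.
At Vale the remaining stops are Ash 5, North 11, Maris 20; go to Ash.
At Ash the remaining stops are North 6, Maris 24; go to North.
At North the remaining stops are Maris 30; go to Maris.
Return Maris→Maple: 25.
Total = 12 + 5 + 6 + 30 + 25 = 78.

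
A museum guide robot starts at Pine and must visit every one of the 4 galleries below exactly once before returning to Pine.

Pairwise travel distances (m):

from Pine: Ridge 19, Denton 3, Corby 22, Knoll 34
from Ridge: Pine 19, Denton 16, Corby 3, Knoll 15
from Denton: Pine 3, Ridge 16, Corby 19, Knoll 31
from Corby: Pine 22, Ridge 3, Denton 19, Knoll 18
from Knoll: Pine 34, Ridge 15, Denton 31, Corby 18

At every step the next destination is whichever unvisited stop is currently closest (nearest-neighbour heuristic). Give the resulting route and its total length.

Pine → [Denton:3 / Ridge:19 / Corby:22 / Knoll:34] → Denton (3)
Denton → [Ridge:16 / Corby:19 / Knoll:31] → Ridge (16)
Ridge → [Corby:3 / Knoll:15] → Corby (3)
Corby → [Knoll:18] → Knoll (18)
Return Knoll→Pine: 34.
Total = 3 + 16 + 3 + 18 + 34 = 74.

Total distance 74 m via the nearest-neighbour route Pine → Denton → Ridge → Corby → Knoll → Pine.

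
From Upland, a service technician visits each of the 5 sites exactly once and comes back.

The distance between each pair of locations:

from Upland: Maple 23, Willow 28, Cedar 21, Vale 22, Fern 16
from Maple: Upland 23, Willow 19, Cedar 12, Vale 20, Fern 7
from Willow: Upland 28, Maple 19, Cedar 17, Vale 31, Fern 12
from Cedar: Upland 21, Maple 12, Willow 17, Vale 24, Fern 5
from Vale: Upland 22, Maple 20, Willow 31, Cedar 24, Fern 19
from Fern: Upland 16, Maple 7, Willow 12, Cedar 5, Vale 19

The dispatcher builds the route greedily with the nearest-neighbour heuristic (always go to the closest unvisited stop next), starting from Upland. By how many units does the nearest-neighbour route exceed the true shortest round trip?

The nearest-neighbour route is 6 longer than optimal.

Upland: Fern=16, Cedar=21, Vale=22, Maple=23, Willow=28 ⇒ Fern
Fern: Cedar=5, Maple=7, Willow=12, Vale=19 ⇒ Cedar
Cedar: Maple=12, Willow=17, Vale=24 ⇒ Maple
Maple: Willow=19, Vale=20 ⇒ Willow
Willow: Vale=31 ⇒ Vale
NN route Upland → Fern → Cedar → Maple → Willow → Vale → Upland costs 105.
Optimal: Upland → Willow → Cedar → Fern → Maple → Vale → Upland costs 99 (by enumerating all 60 distinct tours).
Excess = 105 − 99 = 6.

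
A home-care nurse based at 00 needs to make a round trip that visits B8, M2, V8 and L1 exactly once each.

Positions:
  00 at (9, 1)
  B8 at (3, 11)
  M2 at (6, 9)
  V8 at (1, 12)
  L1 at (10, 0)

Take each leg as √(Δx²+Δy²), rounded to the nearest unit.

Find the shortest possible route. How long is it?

With 4 stops there are 4!/2 = 12 distinct round trips (a route and its reverse cost the same).
00 → B8 → M2 → V8 → L1 → 00: 12+4+6+15+1 = 38
00 → B8 → M2 → L1 → V8 → 00: 12+4+10+15+14 = 55
00 → B8 → V8 → M2 → L1 → 00: 12+2+6+10+1 = 31
00 → B8 → V8 → L1 → M2 → 00: 12+2+15+10+9 = 48
00 → B8 → L1 → M2 → V8 → 00: 12+13+10+6+14 = 55
00 → B8 → L1 → V8 → M2 → 00: 12+13+15+6+9 = 55
00 → M2 → B8 → V8 → L1 → 00: 9+4+2+15+1 = 31
00 → M2 → B8 → L1 → V8 → 00: 9+4+13+15+14 = 55
00 → M2 → V8 → B8 → L1 → 00: 9+6+2+13+1 = 31
00 → M2 → L1 → B8 → V8 → 00: 9+10+13+2+14 = 48
00 → V8 → B8 → M2 → L1 → 00: 14+2+4+10+1 = 31
00 → V8 → M2 → B8 → L1 → 00: 14+6+4+13+1 = 38
The minimum is 31.
One optimal route: 00 → B8 → V8 → M2 → L1 → 00 (or its reverse).

31 — the shortest possible round trip.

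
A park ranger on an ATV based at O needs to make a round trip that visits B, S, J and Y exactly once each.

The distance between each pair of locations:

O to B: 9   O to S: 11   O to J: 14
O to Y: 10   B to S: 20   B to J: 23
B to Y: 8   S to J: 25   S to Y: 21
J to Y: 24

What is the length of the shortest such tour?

Shortest round trip = 77.

O - B - S - J - Y - O: 9+20+25+24+10 = 88
O - B - S - Y - J - O: 9+20+21+24+14 = 88
O - B - J - S - Y - O: 9+23+25+21+10 = 88
O - B - J - Y - S - O: 9+23+24+21+11 = 88
O - B - Y - S - J - O: 9+8+21+25+14 = 77
O - B - Y - J - S - O: 9+8+24+25+11 = 77
O - S - B - J - Y - O: 11+20+23+24+10 = 88
O - S - B - Y - J - O: 11+20+8+24+14 = 77
O - S - J - B - Y - O: 11+25+23+8+10 = 77
O - S - Y - B - J - O: 11+21+8+23+14 = 77
O - J - B - S - Y - O: 14+23+20+21+10 = 88
O - J - S - B - Y - O: 14+25+20+8+10 = 77
The minimum is 77.
One optimal route: O → B → Y → S → J → O (or its reverse).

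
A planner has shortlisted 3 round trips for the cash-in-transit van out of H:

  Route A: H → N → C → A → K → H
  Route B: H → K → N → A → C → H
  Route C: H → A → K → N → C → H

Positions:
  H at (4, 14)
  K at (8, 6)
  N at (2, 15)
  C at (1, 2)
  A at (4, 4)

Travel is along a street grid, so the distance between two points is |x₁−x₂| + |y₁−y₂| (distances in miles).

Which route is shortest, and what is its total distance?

Shortest is Route A, total 40 miles.

Route A: 3 + 14 + 5 + 6 + 12 = 40
Route B: 12 + 15 + 13 + 5 + 15 = 60
Route C: 10 + 6 + 15 + 14 + 15 = 60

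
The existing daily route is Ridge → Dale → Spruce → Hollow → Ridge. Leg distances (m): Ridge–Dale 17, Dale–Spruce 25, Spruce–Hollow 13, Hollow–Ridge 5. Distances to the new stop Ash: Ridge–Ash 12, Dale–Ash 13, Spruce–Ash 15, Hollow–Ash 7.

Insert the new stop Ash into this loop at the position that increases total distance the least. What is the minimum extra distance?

Minimum extra distance: 3 m, inserting Ash between Dale and Spruce.

Insertion cost between consecutive stops i–j is d(i,Ash) + d(Ash,j) − d(i,j):
  between Ridge and Dale: 12 + 13 − 17 = 8
  between Dale and Spruce: 13 + 15 − 25 = 3
  between Spruce and Hollow: 15 + 7 − 13 = 9
  between Hollow and Ridge: 7 + 12 − 5 = 14
Cheapest insertion is between Dale and Spruce, adding 3.
New total = 60 + 3 = 63.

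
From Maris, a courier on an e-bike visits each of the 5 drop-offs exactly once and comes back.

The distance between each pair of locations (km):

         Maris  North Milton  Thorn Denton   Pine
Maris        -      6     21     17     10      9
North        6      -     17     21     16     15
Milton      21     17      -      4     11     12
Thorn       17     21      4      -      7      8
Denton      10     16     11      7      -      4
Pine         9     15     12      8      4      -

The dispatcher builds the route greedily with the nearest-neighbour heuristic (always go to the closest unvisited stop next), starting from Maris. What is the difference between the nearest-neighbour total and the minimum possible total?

10 km longer than the optimal tour.

From Maris: North=6, Pine=9, Denton=10, Thorn=17, Milton=21 → choose North (6).
From North: Pine=15, Denton=16, Milton=17, Thorn=21 → choose Pine (15).
From Pine: Denton=4, Thorn=8, Milton=12 → choose Denton (4).
From Denton: Thorn=7, Milton=11 → choose Thorn (7).
From Thorn: Milton=4 → choose Milton (4).
NN route Maris → North → Pine → Denton → Thorn → Milton → Maris costs 57.
Optimal: Maris → North → Milton → Thorn → Denton → Pine → Maris costs 47 (by enumerating all 60 distinct tours).
Excess = 57 − 47 = 10.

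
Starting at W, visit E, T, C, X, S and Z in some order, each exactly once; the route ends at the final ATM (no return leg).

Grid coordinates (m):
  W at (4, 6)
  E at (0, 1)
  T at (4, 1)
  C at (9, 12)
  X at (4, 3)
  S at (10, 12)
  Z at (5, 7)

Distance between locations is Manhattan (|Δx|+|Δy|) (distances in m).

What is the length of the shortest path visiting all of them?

Shortest open route: 30 m.

There are 6! = 720 possible orderings.
W→E→T→C→X→S→Z: 9+4+16+14+15+10 = 68
W→E→T→C→X→Z→S: 9+4+16+14+5+10 = 58
W→E→T→C→S→X→Z: 9+4+16+1+15+5 = 50
W→E→T→C→S→Z→X: 9+4+16+1+10+5 = 45
W→E→T→C→Z→X→S: 9+4+16+9+5+15 = 58
W→E→T→C→Z→S→X: 9+4+16+9+10+15 = 63
W→E→T→X→C→S→Z: 9+4+2+14+1+10 = 40
W→E→T→X→C→Z→S: 9+4+2+14+9+10 = 48
… (712 more)
W→E→T→X→Z→C→S: 9+4+2+5+9+1 = 30  ← best
The minimum is 30.
One shortest path: W → E → T → X → Z → C → S.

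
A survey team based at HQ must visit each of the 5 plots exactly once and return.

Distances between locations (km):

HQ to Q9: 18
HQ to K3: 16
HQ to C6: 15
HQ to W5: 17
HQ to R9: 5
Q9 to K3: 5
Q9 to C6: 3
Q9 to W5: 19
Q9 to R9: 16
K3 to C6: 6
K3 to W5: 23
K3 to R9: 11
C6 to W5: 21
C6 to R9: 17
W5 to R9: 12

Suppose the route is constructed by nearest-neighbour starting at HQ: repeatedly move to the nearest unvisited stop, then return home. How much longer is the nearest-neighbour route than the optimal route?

HQ: R9=5, C6=15, K3=16, W5=17, Q9=18 ⇒ R9
R9: K3=11, W5=12, Q9=16, C6=17 ⇒ K3
K3: Q9=5, C6=6, W5=23 ⇒ Q9
Q9: C6=3, W5=19 ⇒ C6
C6: W5=21 ⇒ W5
NN route HQ → R9 → K3 → Q9 → C6 → W5 → HQ costs 62.
Optimal: HQ → K3 → C6 → Q9 → W5 → R9 → HQ costs 61 (by enumerating all 60 distinct tours).
Excess = 62 − 61 = 1.

Excess over optimum: 1 km.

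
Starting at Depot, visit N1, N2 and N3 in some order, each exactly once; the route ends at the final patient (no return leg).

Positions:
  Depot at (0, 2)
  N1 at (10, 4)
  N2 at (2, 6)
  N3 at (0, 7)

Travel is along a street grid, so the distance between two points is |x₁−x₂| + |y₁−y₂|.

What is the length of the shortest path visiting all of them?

18 — the minimum one-way total.

There are 3! = 6 possible orderings.
Depot - N1 - N2 - N3: 12+10+3 = 25
Depot - N1 - N3 - N2: 12+13+3 = 28
Depot - N2 - N1 - N3: 6+10+13 = 29
Depot - N2 - N3 - N1: 6+3+13 = 22
Depot - N3 - N1 - N2: 5+13+10 = 28
Depot - N3 - N2 - N1: 5+3+10 = 18
The minimum is 18.
One shortest path: Depot → N3 → N2 → N1.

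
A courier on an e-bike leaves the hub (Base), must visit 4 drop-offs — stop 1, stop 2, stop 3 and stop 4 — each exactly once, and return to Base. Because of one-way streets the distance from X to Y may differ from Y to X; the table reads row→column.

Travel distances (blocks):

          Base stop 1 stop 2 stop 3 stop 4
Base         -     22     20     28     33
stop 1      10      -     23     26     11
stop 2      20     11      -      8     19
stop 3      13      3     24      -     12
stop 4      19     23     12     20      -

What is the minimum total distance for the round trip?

Base - stop 1 - stop 2 - stop 3 - stop 4 - Base: 22+23+8+12+19 = 84
Base - stop 1 - stop 2 - stop 4 - stop 3 - Base: 22+23+19+20+13 = 97
Base - stop 1 - stop 3 - stop 2 - stop 4 - Base: 22+26+24+19+19 = 110
Base - stop 1 - stop 3 - stop 4 - stop 2 - Base: 22+26+12+12+20 = 92
Base - stop 1 - stop 4 - stop 2 - stop 3 - Base: 22+11+12+8+13 = 66
Base - stop 1 - stop 4 - stop 3 - stop 2 - Base: 22+11+20+24+20 = 97
Base - stop 2 - stop 1 - stop 3 - stop 4 - Base: 20+11+26+12+19 = 88
Base - stop 2 - stop 1 - stop 4 - stop 3 - Base: 20+11+11+20+13 = 75
Base - stop 2 - stop 3 - stop 1 - stop 4 - Base: 20+8+3+11+19 = 61
Base - stop 2 - stop 3 - stop 4 - stop 1 - Base: 20+8+12+23+10 = 73
Base - stop 2 - stop 4 - stop 1 - stop 3 - Base: 20+19+23+26+13 = 101
Base - stop 2 - stop 4 - stop 3 - stop 1 - Base: 20+19+20+3+10 = 72
Base - stop 3 - stop 1 - stop 2 - stop 4 - Base: 28+3+23+19+19 = 92
Base - stop 3 - stop 1 - stop 4 - stop 2 - Base: 28+3+11+12+20 = 74
… (10 more)
The minimum is 61.
One optimal route: Base → stop 2 → stop 3 → stop 1 → stop 4 → Base.

61 blocks — the shortest possible round trip.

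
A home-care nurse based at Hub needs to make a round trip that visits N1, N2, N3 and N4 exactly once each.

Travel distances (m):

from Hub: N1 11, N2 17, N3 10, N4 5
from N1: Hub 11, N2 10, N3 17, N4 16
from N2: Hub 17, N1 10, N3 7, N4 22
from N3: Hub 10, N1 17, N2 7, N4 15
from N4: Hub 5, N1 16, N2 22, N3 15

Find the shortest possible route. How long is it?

With 4 stops there are 4!/2 = 12 distinct round trips (a route and its reverse cost the same).
Hub-N1-N2-N3-N4-Hub: 11+10+7+15+5 = 48
Hub-N1-N2-N4-N3-Hub: 11+10+22+15+10 = 68
Hub-N1-N3-N2-N4-Hub: 11+17+7+22+5 = 62
Hub-N1-N3-N4-N2-Hub: 11+17+15+22+17 = 82
Hub-N1-N4-N2-N3-Hub: 11+16+22+7+10 = 66
Hub-N1-N4-N3-N2-Hub: 11+16+15+7+17 = 66
Hub-N2-N1-N3-N4-Hub: 17+10+17+15+5 = 64
Hub-N2-N1-N4-N3-Hub: 17+10+16+15+10 = 68
Hub-N2-N3-N1-N4-Hub: 17+7+17+16+5 = 62
Hub-N2-N4-N1-N3-Hub: 17+22+16+17+10 = 82
Hub-N3-N1-N2-N4-Hub: 10+17+10+22+5 = 64
Hub-N3-N2-N1-N4-Hub: 10+7+10+16+5 = 48
The minimum is 48.
One optimal route: Hub → N1 → N2 → N3 → N4 → Hub (or its reverse).

Minimum total distance: 48 m.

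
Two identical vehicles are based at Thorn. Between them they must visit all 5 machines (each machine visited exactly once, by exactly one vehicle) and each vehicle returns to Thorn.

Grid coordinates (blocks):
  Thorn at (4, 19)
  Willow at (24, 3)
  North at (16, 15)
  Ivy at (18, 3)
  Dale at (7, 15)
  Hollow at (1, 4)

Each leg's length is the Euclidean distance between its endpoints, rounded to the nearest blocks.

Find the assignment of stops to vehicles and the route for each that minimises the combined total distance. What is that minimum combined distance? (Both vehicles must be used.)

75 blocks — the smallest possible combined total.

Check every non-empty split of the stops between the two vehicles; for each half take its own optimal tour:
  {Willow} + {North, Ivy, Dale, Hollow}: 52 + 58 = 110
  {North} + {Willow, Ivy, Dale, Hollow}: 26 + 64 = 90
  {Willow, North} + {Ivy, Dale, Hollow}: 53 + 53 = 106
  {Ivy} + {Willow, North, Dale, Hollow}: 42 + 66 = 108
  {Willow, Ivy} + {North, Dale, Hollow}: 53 + 48 = 101
  {North, Ivy} + {Willow, Dale, Hollow}: 46 + 64 = 110
  … (15 splits in total)
  {Dale} + {Willow, North, Ivy, Hollow}: 10 + 65 = 75  ← best
Best: vehicle 1 Thorn → Dale → Thorn = 10; vehicle 2 Thorn → North → Willow → Ivy → Hollow → Thorn = 65; combined 75.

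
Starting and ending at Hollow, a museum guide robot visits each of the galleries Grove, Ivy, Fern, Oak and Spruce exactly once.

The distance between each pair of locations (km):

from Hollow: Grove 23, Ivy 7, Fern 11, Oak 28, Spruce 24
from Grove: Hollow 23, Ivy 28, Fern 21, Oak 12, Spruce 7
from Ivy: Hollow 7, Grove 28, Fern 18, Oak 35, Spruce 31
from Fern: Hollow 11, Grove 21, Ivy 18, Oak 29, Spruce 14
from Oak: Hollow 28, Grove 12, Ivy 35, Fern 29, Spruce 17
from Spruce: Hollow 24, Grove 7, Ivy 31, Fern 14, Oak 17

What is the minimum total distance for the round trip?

Shortest round trip = 86 km.

Hollow→Grove→Ivy→Fern→Oak→Spruce→Hollow: 23+28+18+29+17+24 = 139
Hollow→Grove→Ivy→Fern→Spruce→Oak→Hollow: 23+28+18+14+17+28 = 128
Hollow→Grove→Ivy→Oak→Fern→Spruce→Hollow: 23+28+35+29+14+24 = 153
Hollow→Grove→Ivy→Oak→Spruce→Fern→Hollow: 23+28+35+17+14+11 = 128
Hollow→Grove→Ivy→Spruce→Fern→Oak→Hollow: 23+28+31+14+29+28 = 153
Hollow→Grove→Ivy→Spruce→Oak→Fern→Hollow: 23+28+31+17+29+11 = 139
Hollow→Grove→Fern→Ivy→Oak→Spruce→Hollow: 23+21+18+35+17+24 = 138
Hollow→Grove→Fern→Ivy→Spruce→Oak→Hollow: 23+21+18+31+17+28 = 138
Hollow→Grove→Fern→Oak→Ivy→Spruce→Hollow: 23+21+29+35+31+24 = 163
Hollow→Grove→Fern→Oak→Spruce→Ivy→Hollow: 23+21+29+17+31+7 = 128
Hollow→Grove→Fern→Spruce→Ivy→Oak→Hollow: 23+21+14+31+35+28 = 152
Hollow→Grove→Fern→Spruce→Oak→Ivy→Hollow: 23+21+14+17+35+7 = 117
Hollow→Grove→Oak→Ivy→Fern→Spruce→Hollow: 23+12+35+18+14+24 = 126
Hollow→Grove→Oak→Ivy→Spruce→Fern→Hollow: 23+12+35+31+14+11 = 126
… (46 more)
Hollow→Ivy→Fern→Spruce→Grove→Oak→Hollow: 7+18+14+7+12+28 = 86  ← best
The minimum is 86.
One optimal route: Hollow → Ivy → Fern → Spruce → Grove → Oak → Hollow (or its reverse).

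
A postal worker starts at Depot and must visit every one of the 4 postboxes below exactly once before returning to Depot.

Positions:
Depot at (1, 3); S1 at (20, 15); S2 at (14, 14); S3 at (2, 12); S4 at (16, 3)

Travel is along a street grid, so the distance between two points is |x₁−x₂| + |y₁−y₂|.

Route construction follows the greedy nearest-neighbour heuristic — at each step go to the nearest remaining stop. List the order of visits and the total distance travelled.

Depot → [S3:10 / S4:15 / S2:24 / S1:31] → S3 (10)
S3 → [S2:14 / S1:21 / S4:23] → S2 (14)
S2 → [S1:7 / S4:13] → S1 (7)
S1 → [S4:16] → S4 (16)
Return S4→Depot: 15.
Total = 10 + 14 + 7 + 16 + 15 = 62.

62 along Depot → S3 → S2 → S1 → S4 → Depot.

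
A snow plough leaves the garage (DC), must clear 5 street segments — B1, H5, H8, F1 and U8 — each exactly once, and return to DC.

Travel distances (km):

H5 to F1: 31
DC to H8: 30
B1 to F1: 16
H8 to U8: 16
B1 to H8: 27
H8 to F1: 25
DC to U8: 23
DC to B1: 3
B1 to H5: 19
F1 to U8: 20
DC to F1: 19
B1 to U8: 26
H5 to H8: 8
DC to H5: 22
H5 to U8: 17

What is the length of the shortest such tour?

DC→B1→H5→H8→F1→U8→DC: 3+19+8+25+20+23 = 98
DC→B1→H5→H8→U8→F1→DC: 3+19+8+16+20+19 = 85
DC→B1→H5→F1→H8→U8→DC: 3+19+31+25+16+23 = 117
DC→B1→H5→F1→U8→H8→DC: 3+19+31+20+16+30 = 119
DC→B1→H5→U8→H8→F1→DC: 3+19+17+16+25+19 = 99
DC→B1→H5→U8→F1→H8→DC: 3+19+17+20+25+30 = 114
DC→B1→H8→H5→F1→U8→DC: 3+27+8+31+20+23 = 112
DC→B1→H8→H5→U8→F1→DC: 3+27+8+17+20+19 = 94
DC→B1→H8→F1→H5→U8→DC: 3+27+25+31+17+23 = 126
DC→B1→H8→F1→U8→H5→DC: 3+27+25+20+17+22 = 114
DC→B1→H8→U8→H5→F1→DC: 3+27+16+17+31+19 = 113
DC→B1→H8→U8→F1→H5→DC: 3+27+16+20+31+22 = 119
DC→B1→F1→H5→H8→U8→DC: 3+16+31+8+16+23 = 97
DC→B1→F1→H5→U8→H8→DC: 3+16+31+17+16+30 = 113
… (46 more)
The minimum is 85.
One optimal route: DC → B1 → H5 → H8 → U8 → F1 → DC (or its reverse).

85 km — the shortest possible round trip.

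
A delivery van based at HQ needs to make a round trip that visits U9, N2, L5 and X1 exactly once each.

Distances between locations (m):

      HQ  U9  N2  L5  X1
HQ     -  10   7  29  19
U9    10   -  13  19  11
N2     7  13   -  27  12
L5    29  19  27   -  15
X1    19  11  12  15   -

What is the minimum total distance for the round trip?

There are 12 distinct closed tours to check (reversals are equivalent).
HQ → U9 → N2 → L5 → X1 → HQ: 10+13+27+15+19 = 84
HQ → U9 → N2 → X1 → L5 → HQ: 10+13+12+15+29 = 79
HQ → U9 → L5 → N2 → X1 → HQ: 10+19+27+12+19 = 87
HQ → U9 → L5 → X1 → N2 → HQ: 10+19+15+12+7 = 63
HQ → U9 → X1 → N2 → L5 → HQ: 10+11+12+27+29 = 89
HQ → U9 → X1 → L5 → N2 → HQ: 10+11+15+27+7 = 70
HQ → N2 → U9 → L5 → X1 → HQ: 7+13+19+15+19 = 73
HQ → N2 → U9 → X1 → L5 → HQ: 7+13+11+15+29 = 75
HQ → N2 → L5 → U9 → X1 → HQ: 7+27+19+11+19 = 83
HQ → N2 → X1 → U9 → L5 → HQ: 7+12+11+19+29 = 78
HQ → L5 → U9 → N2 → X1 → HQ: 29+19+13+12+19 = 92
HQ → L5 → N2 → U9 → X1 → HQ: 29+27+13+11+19 = 99
The minimum is 63.
One optimal route: HQ → U9 → L5 → X1 → N2 → HQ (or its reverse).

Shortest round trip = 63 m.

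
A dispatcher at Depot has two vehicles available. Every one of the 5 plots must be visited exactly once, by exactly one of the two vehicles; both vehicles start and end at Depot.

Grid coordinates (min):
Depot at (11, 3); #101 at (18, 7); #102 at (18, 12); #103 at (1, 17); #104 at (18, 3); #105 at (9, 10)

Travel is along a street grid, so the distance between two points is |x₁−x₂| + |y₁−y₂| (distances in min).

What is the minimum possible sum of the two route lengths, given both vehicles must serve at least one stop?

Check every non-empty split of the stops between the two vehicles; for each half take its own optimal tour:
  {#101} + {#102, #103, #104, #105}: 22 + 62 = 84
  {#102} + {#101, #103, #104, #105}: 32 + 62 = 94
  {#101, #102} + {#103, #104, #105}: 32 + 62 = 94
  {#103} + {#101, #102, #104, #105}: 48 + 36 = 84
  {#101, #103} + {#102, #104, #105}: 62 + 36 = 98
  {#102, #103} + {#101, #104, #105}: 62 + 32 = 94
  … (15 splits in total)
  {#104} + {#101, #102, #103, #105}: 14 + 62 = 76  ← best
Best: vehicle 1 Depot → #104 → Depot = 14; vehicle 2 Depot → #101 → #102 → #103 → #105 → Depot = 62; combined 76.

76 min — the smallest possible combined total.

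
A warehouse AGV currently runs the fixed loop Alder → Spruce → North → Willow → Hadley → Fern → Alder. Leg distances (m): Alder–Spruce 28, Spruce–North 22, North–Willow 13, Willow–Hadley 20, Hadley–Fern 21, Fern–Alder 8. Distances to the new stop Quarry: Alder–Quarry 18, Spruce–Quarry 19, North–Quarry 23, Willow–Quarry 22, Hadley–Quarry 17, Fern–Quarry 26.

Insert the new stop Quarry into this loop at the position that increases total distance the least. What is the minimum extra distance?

+9 m — insert Quarry between Alder and Spruce.

Insertion cost between consecutive stops i–j is d(i,Quarry) + d(Quarry,j) − d(i,j):
  between Alder and Spruce: 18 + 19 − 28 = 9
  between Spruce and North: 19 + 23 − 22 = 20
  between North and Willow: 23 + 22 − 13 = 32
  between Willow and Hadley: 22 + 17 − 20 = 19
  between Hadley and Fern: 17 + 26 − 21 = 22
  between Fern and Alder: 26 + 18 − 8 = 36
Cheapest insertion is between Alder and Spruce, adding 9.
New total = 112 + 9 = 121.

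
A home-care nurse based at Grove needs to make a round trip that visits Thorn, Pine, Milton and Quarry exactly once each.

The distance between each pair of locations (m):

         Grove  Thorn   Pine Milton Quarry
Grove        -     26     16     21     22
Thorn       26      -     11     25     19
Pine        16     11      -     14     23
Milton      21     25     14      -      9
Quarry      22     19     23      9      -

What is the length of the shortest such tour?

Shortest round trip = 76 m.

There are 12 distinct closed tours to check (reversals are equivalent).
Grove - Thorn - Pine - Milton - Quarry - Grove: 26+11+14+9+22 = 82
Grove - Thorn - Pine - Quarry - Milton - Grove: 26+11+23+9+21 = 90
Grove - Thorn - Milton - Pine - Quarry - Grove: 26+25+14+23+22 = 110
Grove - Thorn - Milton - Quarry - Pine - Grove: 26+25+9+23+16 = 99
Grove - Thorn - Quarry - Pine - Milton - Grove: 26+19+23+14+21 = 103
Grove - Thorn - Quarry - Milton - Pine - Grove: 26+19+9+14+16 = 84
Grove - Pine - Thorn - Milton - Quarry - Grove: 16+11+25+9+22 = 83
Grove - Pine - Thorn - Quarry - Milton - Grove: 16+11+19+9+21 = 76
Grove - Pine - Milton - Thorn - Quarry - Grove: 16+14+25+19+22 = 96
Grove - Pine - Quarry - Thorn - Milton - Grove: 16+23+19+25+21 = 104
Grove - Milton - Thorn - Pine - Quarry - Grove: 21+25+11+23+22 = 102
Grove - Milton - Pine - Thorn - Quarry - Grove: 21+14+11+19+22 = 87
The minimum is 76.
One optimal route: Grove → Pine → Thorn → Quarry → Milton → Grove (or its reverse).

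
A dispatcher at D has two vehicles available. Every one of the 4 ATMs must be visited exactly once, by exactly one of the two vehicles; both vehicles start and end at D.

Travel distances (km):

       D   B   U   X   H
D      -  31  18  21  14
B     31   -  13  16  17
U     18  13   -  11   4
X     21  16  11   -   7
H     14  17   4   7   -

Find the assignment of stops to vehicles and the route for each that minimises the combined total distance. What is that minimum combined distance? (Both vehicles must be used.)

There are 2^3 − 1 = 7 ways to divide the 4 stops into two non-empty groups. For each, the best each vehicle can do is its own shortest tour through its group:
  {B} + {U, X, H}: 62 + 50 = 112
  {U} + {B, X, H}: 36 + 68 = 104
  {B, U} + {X, H}: 62 + 42 = 104
  {X} + {B, U, H}: 42 + 62 = 104
  {B, X} + {U, H}: 68 + 36 = 104
  {U, X} + {B, H}: 50 + 62 = 112
  … (7 splits in total)
  {B, U, X} + {H}: 68 + 28 = 96  ← best
Best: vehicle 1 D → U → B → X → D = 68; vehicle 2 D → H → D = 28; combined 96.

96 km — the smallest possible combined total.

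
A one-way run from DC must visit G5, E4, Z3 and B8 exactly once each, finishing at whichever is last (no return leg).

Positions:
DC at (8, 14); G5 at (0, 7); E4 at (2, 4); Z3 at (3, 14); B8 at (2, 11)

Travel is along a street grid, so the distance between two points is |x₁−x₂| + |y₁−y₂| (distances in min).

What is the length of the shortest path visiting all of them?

Shortest open route: 20 min.

There are 4! = 24 possible orderings.
DC → G5 → E4 → Z3 → B8: 15+5+11+4 = 35
DC → G5 → E4 → B8 → Z3: 15+5+7+4 = 31
DC → G5 → Z3 → E4 → B8: 15+10+11+7 = 43
DC → G5 → Z3 → B8 → E4: 15+10+4+7 = 36
DC → G5 → B8 → E4 → Z3: 15+6+7+11 = 39
DC → G5 → B8 → Z3 → E4: 15+6+4+11 = 36
DC → E4 → G5 → Z3 → B8: 16+5+10+4 = 35
DC → E4 → G5 → B8 → Z3: 16+5+6+4 = 31
DC → E4 → Z3 → G5 → B8: 16+11+10+6 = 43
DC → E4 → Z3 → B8 → G5: 16+11+4+6 = 37
DC → E4 → B8 → G5 → Z3: 16+7+6+10 = 39
DC → E4 → B8 → Z3 → G5: 16+7+4+10 = 37
DC → Z3 → G5 → E4 → B8: 5+10+5+7 = 27
DC → Z3 → G5 → B8 → E4: 5+10+6+7 = 28
… (10 more)
DC → Z3 → B8 → G5 → E4: 5+4+6+5 = 20  ← best
The minimum is 20.
One shortest path: DC → Z3 → B8 → G5 → E4.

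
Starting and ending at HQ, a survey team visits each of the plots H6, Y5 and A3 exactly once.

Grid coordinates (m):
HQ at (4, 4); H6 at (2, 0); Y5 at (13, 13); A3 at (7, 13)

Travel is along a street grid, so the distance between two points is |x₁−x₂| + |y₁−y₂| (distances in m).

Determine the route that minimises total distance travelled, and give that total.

48 m — the shortest possible round trip.

With 3 stops there are 3!/2 = 3 distinct round trips (a route and its reverse cost the same).
HQ-H6-Y5-A3-HQ: 6+24+6+12 = 48
HQ-H6-A3-Y5-HQ: 6+18+6+18 = 48
HQ-Y5-H6-A3-HQ: 18+24+18+12 = 72
The minimum is 48.
One optimal route: HQ → H6 → Y5 → A3 → HQ (or its reverse).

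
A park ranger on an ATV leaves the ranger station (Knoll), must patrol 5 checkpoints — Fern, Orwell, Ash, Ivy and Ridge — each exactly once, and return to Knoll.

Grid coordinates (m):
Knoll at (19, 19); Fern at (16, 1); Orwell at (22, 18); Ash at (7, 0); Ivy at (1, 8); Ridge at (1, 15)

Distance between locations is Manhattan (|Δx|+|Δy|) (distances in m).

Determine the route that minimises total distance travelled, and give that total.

There are 60 distinct closed tours to check (reversals are equivalent).
Knoll-Fern-Orwell-Ash-Ivy-Ridge-Knoll: 21+23+33+14+7+22 = 120
Knoll-Fern-Orwell-Ash-Ridge-Ivy-Knoll: 21+23+33+21+7+29 = 134
Knoll-Fern-Orwell-Ivy-Ash-Ridge-Knoll: 21+23+31+14+21+22 = 132
Knoll-Fern-Orwell-Ivy-Ridge-Ash-Knoll: 21+23+31+7+21+31 = 134
Knoll-Fern-Orwell-Ridge-Ash-Ivy-Knoll: 21+23+24+21+14+29 = 132
Knoll-Fern-Orwell-Ridge-Ivy-Ash-Knoll: 21+23+24+7+14+31 = 120
Knoll-Fern-Ash-Orwell-Ivy-Ridge-Knoll: 21+10+33+31+7+22 = 124
Knoll-Fern-Ash-Orwell-Ridge-Ivy-Knoll: 21+10+33+24+7+29 = 124
Knoll-Fern-Ash-Ivy-Orwell-Ridge-Knoll: 21+10+14+31+24+22 = 122
Knoll-Fern-Ash-Ivy-Ridge-Orwell-Knoll: 21+10+14+7+24+4 = 80
Knoll-Fern-Ash-Ridge-Orwell-Ivy-Knoll: 21+10+21+24+31+29 = 136
Knoll-Fern-Ash-Ridge-Ivy-Orwell-Knoll: 21+10+21+7+31+4 = 94
Knoll-Fern-Ivy-Orwell-Ash-Ridge-Knoll: 21+22+31+33+21+22 = 150
Knoll-Fern-Ivy-Orwell-Ridge-Ash-Knoll: 21+22+31+24+21+31 = 150
… (46 more)
The minimum is 80.
One optimal route: Knoll → Fern → Ash → Ivy → Ridge → Orwell → Knoll (or its reverse).

80 m — the shortest possible round trip.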